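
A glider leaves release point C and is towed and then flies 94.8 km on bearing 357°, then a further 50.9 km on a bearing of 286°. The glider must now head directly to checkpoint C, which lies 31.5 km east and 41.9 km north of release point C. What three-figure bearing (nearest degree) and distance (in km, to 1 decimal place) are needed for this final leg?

128°, 108.4 km

Leg 1 (357°, 94.8 km): east 94.8 sin 357° = -4.96, north 94.8 cos 357° = 94.67
Leg 2 (286°, 50.9 km): east 50.9 sin 286° = -48.93, north 50.9 cos 286° = 14.03
Current position: (-53.89, 108.70). Target: (31.5, 41.9). Remaining: Δeast = 85.39, Δnorth = -66.80.
Bearing = atan2(85.39, -66.80) mod 360° = 128.04°; distance = √((85.39)² + (-66.80)²) = 108.414 km.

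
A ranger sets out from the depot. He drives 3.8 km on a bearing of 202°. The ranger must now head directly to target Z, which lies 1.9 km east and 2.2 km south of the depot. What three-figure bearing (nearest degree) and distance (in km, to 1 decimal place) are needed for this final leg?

068°, 3.6 km

Leg 1 (202°, 3.8 km): east 3.8 sin 202° = -1.42, north 3.8 cos 202° = -3.52
Current position: (-1.42, -3.52). Target: (1.9, -2.2). Remaining: Δeast = 3.32, Δnorth = 1.32.
Bearing = atan2(3.32, 1.32) mod 360° = 68.29°; distance = √((3.32)² + (1.32)²) = 3.577 km.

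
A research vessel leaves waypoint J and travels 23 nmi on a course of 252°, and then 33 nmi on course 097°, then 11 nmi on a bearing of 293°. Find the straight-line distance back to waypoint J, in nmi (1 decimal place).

6.9 nmi

Leg 1 (252°, 23 nmi): east 23 sin 252° = -21.87, north 23 cos 252° = -7.11
Leg 2 (097°, 33 nmi): east 33 sin 97° = 32.75, north 33 cos 97° = -4.02
Leg 3 (293°, 11 nmi): east 11 sin 293° = -10.13, north 11 cos 293° = 4.30
Net: 0.75 east, -6.83 north. Distance = √((0.75)² + (-6.83)²) = 6.873 nmi.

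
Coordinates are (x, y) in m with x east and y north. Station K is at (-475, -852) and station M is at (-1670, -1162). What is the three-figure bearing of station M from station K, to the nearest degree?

255°

Δeast = -1670 − -475 = -1195.00; Δnorth = -1162 − -852 = -310.00.
Bearing = atan2(Δeast, Δnorth) mod 360° = 255.46° ≈ 255°.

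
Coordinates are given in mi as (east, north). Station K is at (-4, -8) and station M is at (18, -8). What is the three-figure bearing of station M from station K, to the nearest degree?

Δeast = 18 − -4 = 22.00; Δnorth = -8 − -8 = 0.00.
Bearing = atan2(Δeast, Δnorth) mod 360° = 90.00° ≈ 090°.

090°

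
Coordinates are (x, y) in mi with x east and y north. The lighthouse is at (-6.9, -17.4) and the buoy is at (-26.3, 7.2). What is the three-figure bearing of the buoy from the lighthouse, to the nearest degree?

322°

Δeast = -26.3 − -6.9 = -19.40; Δnorth = 7.2 − -17.4 = 24.60.
Bearing = atan2(Δeast, Δnorth) mod 360° = 321.74° ≈ 322°.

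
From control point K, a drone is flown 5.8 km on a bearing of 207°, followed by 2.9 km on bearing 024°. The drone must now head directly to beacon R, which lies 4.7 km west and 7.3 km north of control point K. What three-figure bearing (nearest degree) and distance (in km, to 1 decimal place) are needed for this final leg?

342°, 10.3 km

Leg 1 (207°, 5.8 km): east 5.8 sin 207° = -2.63, north 5.8 cos 207° = -5.17
Leg 2 (024°, 2.9 km): east 2.9 sin 24° = 1.18, north 2.9 cos 24° = 2.65
Current position: (-1.45, -2.52). Target: (-4.7, 7.3). Remaining: Δeast = -3.25, Δnorth = 9.82.
Bearing = atan2(-3.25, 9.82) mod 360° = 341.70°; distance = √((-3.25)² + (9.82)²) = 10.341 km.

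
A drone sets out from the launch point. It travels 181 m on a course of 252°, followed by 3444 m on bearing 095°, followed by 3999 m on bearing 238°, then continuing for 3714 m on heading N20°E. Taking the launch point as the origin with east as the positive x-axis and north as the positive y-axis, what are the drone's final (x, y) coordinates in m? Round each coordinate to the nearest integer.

Leg 1 (252°, 181 m): east 181 sin 252° = -172.14, north 181 cos 252° = -55.93
Leg 2 (095°, 3444 m): east 3444 sin 95° = 3430.89, north 3444 cos 95° = -300.16
Leg 3 (238°, 3999 m): east 3999 sin 238° = -3391.34, north 3999 cos 238° = -2119.15
Leg 4 (N20°E, 3714 m): east 3714 sin 20° = 1270.26, north 3714 cos 20° = 3490.02
Summing: 1137.67 m east, 1014.77 m north → (1138, 1015).

(1138, 1015)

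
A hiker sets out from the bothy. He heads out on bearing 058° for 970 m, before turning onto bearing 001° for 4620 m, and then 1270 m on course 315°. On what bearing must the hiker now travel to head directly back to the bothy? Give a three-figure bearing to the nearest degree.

180°

Leg 1 (058°, 970 m): east 970 sin 58° = 822.61, north 970 cos 58° = 514.02
Leg 2 (001°, 4620 m): east 4620 sin 1° = 80.63, north 4620 cos 1° = 4619.30
Leg 3 (315°, 1270 m): east 1270 sin 315° = -898.03, north 1270 cos 315° = 898.03
Net displacement: 5.21 east, 6031.34 north. Direction back to start is (-5.21, -6031.34): bearing = atan2(-5.21, -6031.34) mod 360° = 180.05° ≈ 180°.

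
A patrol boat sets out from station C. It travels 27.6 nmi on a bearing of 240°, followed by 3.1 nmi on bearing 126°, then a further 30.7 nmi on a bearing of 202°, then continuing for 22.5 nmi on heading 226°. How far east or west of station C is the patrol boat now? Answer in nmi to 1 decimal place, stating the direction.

49.1 nmi west

Leg 1 (240°, 27.6 nmi): east 27.6 sin 240° = -23.90, north 27.6 cos 240° = -13.80
Leg 2 (126°, 3.1 nmi): east 3.1 sin 126° = 2.51, north 3.1 cos 126° = -1.82
Leg 3 (202°, 30.7 nmi): east 30.7 sin 202° = -11.50, north 30.7 cos 202° = -28.46
Leg 4 (226°, 22.5 nmi): east 22.5 sin 226° = -16.19, north 22.5 cos 226° = -15.63
Net east component: -49.08 nmi.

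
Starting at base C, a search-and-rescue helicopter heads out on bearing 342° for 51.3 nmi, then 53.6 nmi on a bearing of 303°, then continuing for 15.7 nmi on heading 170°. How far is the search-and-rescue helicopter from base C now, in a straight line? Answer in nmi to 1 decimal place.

85.3 nmi

Leg 1 (342°, 51.3 nmi): east 51.3 sin 342° = -15.85, north 51.3 cos 342° = 48.79
Leg 2 (303°, 53.6 nmi): east 53.6 sin 303° = -44.95, north 53.6 cos 303° = 29.19
Leg 3 (170°, 15.7 nmi): east 15.7 sin 170° = 2.73, north 15.7 cos 170° = -15.46
Net: -58.08 east, 62.52 north. Distance = √((-58.08)² + (62.52)²) = 85.334 nmi.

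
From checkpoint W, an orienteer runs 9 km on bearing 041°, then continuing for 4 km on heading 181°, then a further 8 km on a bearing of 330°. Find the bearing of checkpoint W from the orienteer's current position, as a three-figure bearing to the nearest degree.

191°

Leg 1 (041°, 9 km): east 9 sin 41° = 5.90, north 9 cos 41° = 6.79
Leg 2 (181°, 4 km): east 4 sin 181° = -0.07, north 4 cos 181° = -4.00
Leg 3 (330°, 8 km): east 8 sin 330° = -4.00, north 8 cos 330° = 6.93
Net displacement: 1.83 east, 9.72 north. Direction back to start is (-1.83, -9.72): bearing = atan2(-1.83, -9.72) mod 360° = 190.69° ≈ 191°.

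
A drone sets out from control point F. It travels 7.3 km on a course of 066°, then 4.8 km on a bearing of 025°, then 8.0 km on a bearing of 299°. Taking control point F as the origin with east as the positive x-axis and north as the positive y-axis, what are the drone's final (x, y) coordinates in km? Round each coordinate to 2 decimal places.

(1.70, 11.20)

Leg 1 (066°, 7.3 km): east 7.3 sin 66° = 6.67, north 7.3 cos 66° = 2.97
Leg 2 (025°, 4.8 km): east 4.8 sin 25° = 2.03, north 4.8 cos 25° = 4.35
Leg 3 (299°, 8.0 km): east 8.0 sin 299° = -7.00, north 8.0 cos 299° = 3.88
Summing: 1.70 km east, 11.20 km north → (1.70, 11.20).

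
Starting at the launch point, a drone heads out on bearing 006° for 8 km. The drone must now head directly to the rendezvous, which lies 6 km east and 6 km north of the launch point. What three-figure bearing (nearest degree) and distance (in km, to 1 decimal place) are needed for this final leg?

Leg 1 (006°, 8 km): east 8 sin 6° = 0.84, north 8 cos 6° = 7.96
Current position: (0.84, 7.96). Target: (6, 6). Remaining: Δeast = 5.16, Δnorth = -1.96.
Bearing = atan2(5.16, -1.96) mod 360° = 110.75°; distance = √((5.16)² + (-1.96)²) = 5.522 km.

111°, 5.5 km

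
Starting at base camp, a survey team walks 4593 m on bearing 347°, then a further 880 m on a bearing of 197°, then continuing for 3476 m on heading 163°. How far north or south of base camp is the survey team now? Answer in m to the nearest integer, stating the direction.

310 m north

Leg 1 (347°, 4593 m): east 4593 sin 347° = -1033.20, north 4593 cos 347° = 4475.28
Leg 2 (197°, 880 m): east 880 sin 197° = -257.29, north 880 cos 197° = -841.55
Leg 3 (163°, 3476 m): east 3476 sin 163° = 1016.28, north 3476 cos 163° = -3324.12
Net north component: 309.62 m.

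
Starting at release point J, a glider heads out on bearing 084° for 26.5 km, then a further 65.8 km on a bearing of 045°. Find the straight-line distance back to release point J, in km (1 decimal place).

Leg 1 (084°, 26.5 km): east 26.5 sin 84° = 26.35, north 26.5 cos 84° = 2.77
Leg 2 (045°, 65.8 km): east 65.8 sin 45° = 46.53, north 65.8 cos 45° = 46.53
Net: 72.88 east, 49.30 north. Distance = √((72.88)² + (49.30)²) = 87.989 km.

88.0 km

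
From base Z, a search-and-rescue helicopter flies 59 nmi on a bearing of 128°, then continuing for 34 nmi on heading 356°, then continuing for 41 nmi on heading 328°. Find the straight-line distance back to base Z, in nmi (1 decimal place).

39.4 nmi

Leg 1 (128°, 59 nmi): east 59 sin 128° = 46.49, north 59 cos 128° = -36.32
Leg 2 (356°, 34 nmi): east 34 sin 356° = -2.37, north 34 cos 356° = 33.92
Leg 3 (328°, 41 nmi): east 41 sin 328° = -21.73, north 41 cos 328° = 34.77
Net: 22.39 east, 32.36 north. Distance = √((22.39)² + (32.36)²) = 39.356 nmi.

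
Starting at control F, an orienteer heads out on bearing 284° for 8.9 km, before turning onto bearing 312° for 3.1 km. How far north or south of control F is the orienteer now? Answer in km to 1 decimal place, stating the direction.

Leg 1 (284°, 8.9 km): east 8.9 sin 284° = -8.64, north 8.9 cos 284° = 2.15
Leg 2 (312°, 3.1 km): east 3.1 sin 312° = -2.30, north 3.1 cos 312° = 2.07
Net north component: 4.23 km.

4.2 km north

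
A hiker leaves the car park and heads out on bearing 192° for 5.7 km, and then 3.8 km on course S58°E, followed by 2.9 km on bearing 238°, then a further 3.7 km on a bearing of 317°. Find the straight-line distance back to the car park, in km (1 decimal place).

Leg 1 (192°, 5.7 km): east 5.7 sin 192° = -1.19, north 5.7 cos 192° = -5.58
Leg 2 (S58°E, 3.8 km): east 3.8 sin 122° = 3.22, north 3.8 cos 122° = -2.01
Leg 3 (238°, 2.9 km): east 2.9 sin 238° = -2.46, north 2.9 cos 238° = -1.54
Leg 4 (317°, 3.7 km): east 3.7 sin 317° = -2.52, north 3.7 cos 317° = 2.71
Net: -2.95 east, -6.42 north. Distance = √((-2.95)² + (-6.42)²) = 7.063 km.

7.1 km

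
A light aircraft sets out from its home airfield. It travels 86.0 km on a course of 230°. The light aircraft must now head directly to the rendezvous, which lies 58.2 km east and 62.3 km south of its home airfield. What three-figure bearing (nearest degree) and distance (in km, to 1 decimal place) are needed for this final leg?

093°, 124.3 km

Leg 1 (230°, 86.0 km): east 86.0 sin 230° = -65.88, north 86.0 cos 230° = -55.28
Current position: (-65.88, -55.28). Target: (58.2, -62.3). Remaining: Δeast = 124.08, Δnorth = -7.02.
Bearing = atan2(124.08, -7.02) mod 360° = 93.24°; distance = √((124.08)² + (-7.02)²) = 124.278 km.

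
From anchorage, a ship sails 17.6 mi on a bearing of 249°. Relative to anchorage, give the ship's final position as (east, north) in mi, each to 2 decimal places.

(-16.43, -6.31)

Leg 1 (249°, 17.6 mi): east 17.6 sin 249° = -16.43, north 17.6 cos 249° = -6.31
Summing: -16.43 mi east, -6.31 mi north → (-16.43, -6.31).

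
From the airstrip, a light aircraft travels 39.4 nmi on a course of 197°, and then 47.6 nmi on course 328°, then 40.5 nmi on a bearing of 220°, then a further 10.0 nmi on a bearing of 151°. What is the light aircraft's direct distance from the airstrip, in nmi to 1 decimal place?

Leg 1 (197°, 39.4 nmi): east 39.4 sin 197° = -11.52, north 39.4 cos 197° = -37.68
Leg 2 (328°, 47.6 nmi): east 47.6 sin 328° = -25.22, north 47.6 cos 328° = 40.37
Leg 3 (220°, 40.5 nmi): east 40.5 sin 220° = -26.03, north 40.5 cos 220° = -31.02
Leg 4 (151°, 10.0 nmi): east 10.0 sin 151° = 4.85, north 10.0 cos 151° = -8.75
Net: -57.93 east, -37.08 north. Distance = √((-57.93)² + (-37.08)²) = 68.781 nmi.

68.8 nmi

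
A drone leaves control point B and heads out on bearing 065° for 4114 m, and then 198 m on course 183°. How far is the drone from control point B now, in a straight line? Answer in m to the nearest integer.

4025 m

Leg 1 (065°, 4114 m): east 4114 sin 65° = 3728.55, north 4114 cos 65° = 1738.65
Leg 2 (183°, 198 m): east 198 sin 183° = -10.36, north 198 cos 183° = -197.73
Net: 3718.19 east, 1540.92 north. Distance = √((3718.19)² + (1540.92)²) = 4024.843 m.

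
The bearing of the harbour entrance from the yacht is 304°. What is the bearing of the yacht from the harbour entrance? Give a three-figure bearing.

Back-bearing = 304° − 180° = 124°.

124°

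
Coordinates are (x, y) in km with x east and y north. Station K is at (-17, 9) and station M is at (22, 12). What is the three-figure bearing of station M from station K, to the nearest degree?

Δeast = 22 − -17 = 39.00; Δnorth = 12 − 9 = 3.00.
Bearing = atan2(Δeast, Δnorth) mod 360° = 85.60° ≈ 086°.

086°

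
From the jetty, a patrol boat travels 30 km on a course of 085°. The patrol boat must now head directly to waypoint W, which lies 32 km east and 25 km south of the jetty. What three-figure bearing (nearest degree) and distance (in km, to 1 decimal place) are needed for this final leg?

Leg 1 (085°, 30 km): east 30 sin 85° = 29.89, north 30 cos 85° = 2.61
Current position: (29.89, 2.61). Target: (32, -25). Remaining: Δeast = 2.11, Δnorth = -27.61.
Bearing = atan2(2.11, -27.61) mod 360° = 175.62°; distance = √((2.11)² + (-27.61)²) = 27.695 km.

176°, 27.7 km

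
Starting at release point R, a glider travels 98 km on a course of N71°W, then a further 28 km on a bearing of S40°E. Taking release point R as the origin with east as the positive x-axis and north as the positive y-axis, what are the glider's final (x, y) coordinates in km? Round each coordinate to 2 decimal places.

Leg 1 (N71°W, 98 km): east 98 sin 289° = -92.66, north 98 cos 289° = 31.91
Leg 2 (S40°E, 28 km): east 28 sin 140° = 18.00, north 28 cos 140° = -21.45
Summing: -74.66 km east, 10.46 km north → (-74.66, 10.46).

(-74.66, 10.46)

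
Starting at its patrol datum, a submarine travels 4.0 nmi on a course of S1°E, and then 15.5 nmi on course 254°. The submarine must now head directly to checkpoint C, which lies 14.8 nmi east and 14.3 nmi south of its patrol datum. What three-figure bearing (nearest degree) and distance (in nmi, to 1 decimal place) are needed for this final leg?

101°, 30.2 nmi

Leg 1 (S1°E, 4.0 nmi): east 4.0 sin 179° = 0.07, north 4.0 cos 179° = -4.00
Leg 2 (254°, 15.5 nmi): east 15.5 sin 254° = -14.90, north 15.5 cos 254° = -4.27
Current position: (-14.83, -8.27). Target: (14.8, -14.3). Remaining: Δeast = 29.63, Δnorth = -6.03.
Bearing = atan2(29.63, -6.03) mod 360° = 101.50°; distance = √((29.63)² + (-6.03)²) = 30.237 nmi.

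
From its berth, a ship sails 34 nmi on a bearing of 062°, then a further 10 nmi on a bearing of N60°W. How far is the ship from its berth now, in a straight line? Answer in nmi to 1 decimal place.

Leg 1 (062°, 34 nmi): east 34 sin 62° = 30.02, north 34 cos 62° = 15.96
Leg 2 (N60°W, 10 nmi): east 10 sin 300° = -8.66, north 10 cos 300° = 5.00
Net: 21.36 east, 20.96 north. Distance = √((21.36)² + (20.96)²) = 29.927 nmi.

29.9 nmi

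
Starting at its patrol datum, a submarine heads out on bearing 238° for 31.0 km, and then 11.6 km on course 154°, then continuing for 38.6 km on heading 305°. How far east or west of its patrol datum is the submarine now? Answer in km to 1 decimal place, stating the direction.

Leg 1 (238°, 31.0 km): east 31.0 sin 238° = -26.29, north 31.0 cos 238° = -16.43
Leg 2 (154°, 11.6 km): east 11.6 sin 154° = 5.09, north 11.6 cos 154° = -10.43
Leg 3 (305°, 38.6 km): east 38.6 sin 305° = -31.62, north 38.6 cos 305° = 22.14
Net east component: -52.82 km.

52.8 km west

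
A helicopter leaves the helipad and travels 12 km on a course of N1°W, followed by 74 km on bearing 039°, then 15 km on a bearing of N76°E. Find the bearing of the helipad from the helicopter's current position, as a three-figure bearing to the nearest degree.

Leg 1 (N1°W, 12 km): east 12 sin 359° = -0.21, north 12 cos 359° = 12.00
Leg 2 (039°, 74 km): east 74 sin 39° = 46.57, north 74 cos 39° = 57.51
Leg 3 (N76°E, 15 km): east 15 sin 76° = 14.55, north 15 cos 76° = 3.63
Net displacement: 60.91 east, 73.14 north. Direction back to start is (-60.91, -73.14): bearing = atan2(-60.91, -73.14) mod 360° = 219.79° ≈ 220°.

220°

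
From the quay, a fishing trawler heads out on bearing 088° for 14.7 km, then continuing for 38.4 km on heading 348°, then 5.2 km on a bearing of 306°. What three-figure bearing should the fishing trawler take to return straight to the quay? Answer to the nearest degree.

183°

Leg 1 (088°, 14.7 km): east 14.7 sin 88° = 14.69, north 14.7 cos 88° = 0.51
Leg 2 (348°, 38.4 km): east 38.4 sin 348° = -7.98, north 38.4 cos 348° = 37.56
Leg 3 (306°, 5.2 km): east 5.2 sin 306° = -4.21, north 5.2 cos 306° = 3.06
Net displacement: 2.50 east, 41.13 north. Direction back to start is (-2.50, -41.13): bearing = atan2(-2.50, -41.13) mod 360° = 183.48° ≈ 183°.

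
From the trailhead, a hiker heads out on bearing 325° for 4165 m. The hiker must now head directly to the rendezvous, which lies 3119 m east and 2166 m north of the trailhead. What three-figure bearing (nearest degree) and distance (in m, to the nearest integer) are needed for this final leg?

Leg 1 (325°, 4165 m): east 4165 sin 325° = -2388.95, north 4165 cos 325° = 3411.77
Current position: (-2388.95, 3411.77). Target: (3119, 2166). Remaining: Δeast = 5507.95, Δnorth = -1245.77.
Bearing = atan2(5507.95, -1245.77) mod 360° = 102.74°; distance = √((5507.95)² + (-1245.77)²) = 5647.071 m.

103°, 5647 m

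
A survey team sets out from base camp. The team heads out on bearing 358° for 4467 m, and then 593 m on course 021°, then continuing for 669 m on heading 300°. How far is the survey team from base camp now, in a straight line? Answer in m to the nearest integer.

Leg 1 (358°, 4467 m): east 4467 sin 358° = -155.90, north 4467 cos 358° = 4464.28
Leg 2 (021°, 593 m): east 593 sin 21° = 212.51, north 593 cos 21° = 553.61
Leg 3 (300°, 669 m): east 669 sin 300° = -579.37, north 669 cos 300° = 334.50
Net: -522.75 east, 5352.39 north. Distance = √((-522.75)² + (5352.39)²) = 5377.860 m.

5378 m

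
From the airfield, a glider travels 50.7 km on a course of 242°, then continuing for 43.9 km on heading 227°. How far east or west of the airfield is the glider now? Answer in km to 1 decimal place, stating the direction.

76.9 km west

Leg 1 (242°, 50.7 km): east 50.7 sin 242° = -44.77, north 50.7 cos 242° = -23.80
Leg 2 (227°, 43.9 km): east 43.9 sin 227° = -32.11, north 43.9 cos 227° = -29.94
Net east component: -76.87 km.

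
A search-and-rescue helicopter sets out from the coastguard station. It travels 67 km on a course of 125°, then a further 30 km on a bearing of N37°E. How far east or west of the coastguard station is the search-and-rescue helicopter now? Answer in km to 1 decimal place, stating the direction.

72.9 km east

Leg 1 (125°, 67 km): east 67 sin 125° = 54.88, north 67 cos 125° = -38.43
Leg 2 (N37°E, 30 km): east 30 sin 37° = 18.05, north 30 cos 37° = 23.96
Net east component: 72.94 km.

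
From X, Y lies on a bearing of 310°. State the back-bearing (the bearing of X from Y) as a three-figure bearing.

130°

Back-bearing = 310° − 180° = 130°.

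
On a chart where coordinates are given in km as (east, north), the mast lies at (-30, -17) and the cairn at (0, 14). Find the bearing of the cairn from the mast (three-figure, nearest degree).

Δeast = 0 − -30 = 30.00; Δnorth = 14 − -17 = 31.00.
Bearing = atan2(Δeast, Δnorth) mod 360° = 44.06° ≈ 044°.

044°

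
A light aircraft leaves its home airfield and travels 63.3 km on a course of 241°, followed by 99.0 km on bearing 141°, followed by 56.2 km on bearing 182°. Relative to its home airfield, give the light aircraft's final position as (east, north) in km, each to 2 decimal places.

Leg 1 (241°, 63.3 km): east 63.3 sin 241° = -55.36, north 63.3 cos 241° = -30.69
Leg 2 (141°, 99.0 km): east 99.0 sin 141° = 62.30, north 99.0 cos 141° = -76.94
Leg 3 (182°, 56.2 km): east 56.2 sin 182° = -1.96, north 56.2 cos 182° = -56.17
Summing: 4.98 km east, -163.79 km north → (4.98, -163.79).

(4.98, -163.79)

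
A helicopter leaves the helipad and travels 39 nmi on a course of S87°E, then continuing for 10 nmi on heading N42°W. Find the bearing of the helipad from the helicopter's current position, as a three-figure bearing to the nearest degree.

261°

Leg 1 (S87°E, 39 nmi): east 39 sin 93° = 38.95, north 39 cos 93° = -2.04
Leg 2 (N42°W, 10 nmi): east 10 sin 318° = -6.69, north 10 cos 318° = 7.43
Net displacement: 32.26 east, 5.39 north. Direction back to start is (-32.26, -5.39): bearing = atan2(-32.26, -5.39) mod 360° = 260.51° ≈ 261°.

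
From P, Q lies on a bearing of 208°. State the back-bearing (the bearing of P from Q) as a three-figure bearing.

028°

Back-bearing = 208° − 180° = 028°.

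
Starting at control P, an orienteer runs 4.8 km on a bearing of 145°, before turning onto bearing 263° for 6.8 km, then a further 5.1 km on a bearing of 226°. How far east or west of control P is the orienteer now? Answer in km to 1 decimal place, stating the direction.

7.7 km west

Leg 1 (145°, 4.8 km): east 4.8 sin 145° = 2.75, north 4.8 cos 145° = -3.93
Leg 2 (263°, 6.8 km): east 6.8 sin 263° = -6.75, north 6.8 cos 263° = -0.83
Leg 3 (226°, 5.1 km): east 5.1 sin 226° = -3.67, north 5.1 cos 226° = -3.54
Net east component: -7.66 km.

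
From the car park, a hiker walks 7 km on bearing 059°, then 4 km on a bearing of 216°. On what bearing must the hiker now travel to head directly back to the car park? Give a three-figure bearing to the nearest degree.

Leg 1 (059°, 7 km): east 7 sin 59° = 6.00, north 7 cos 59° = 3.61
Leg 2 (216°, 4 km): east 4 sin 216° = -2.35, north 4 cos 216° = -3.24
Net displacement: 3.65 east, 0.37 north. Direction back to start is (-3.65, -0.37): bearing = atan2(-3.65, -0.37) mod 360° = 264.22° ≈ 264°.

264°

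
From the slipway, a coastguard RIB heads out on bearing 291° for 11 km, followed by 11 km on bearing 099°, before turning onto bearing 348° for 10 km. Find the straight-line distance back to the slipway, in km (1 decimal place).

12.1 km

Leg 1 (291°, 11 km): east 11 sin 291° = -10.27, north 11 cos 291° = 3.94
Leg 2 (099°, 11 km): east 11 sin 99° = 10.86, north 11 cos 99° = -1.72
Leg 3 (348°, 10 km): east 10 sin 348° = -2.08, north 10 cos 348° = 9.78
Net: -1.48 east, 12.00 north. Distance = √((-1.48)² + (12.00)²) = 12.094 km.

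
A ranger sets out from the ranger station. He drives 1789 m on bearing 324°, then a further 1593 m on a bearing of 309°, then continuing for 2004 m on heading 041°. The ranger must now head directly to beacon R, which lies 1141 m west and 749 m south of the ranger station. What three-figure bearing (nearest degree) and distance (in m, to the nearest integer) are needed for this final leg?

Leg 1 (324°, 1789 m): east 1789 sin 324° = -1051.55, north 1789 cos 324° = 1447.33
Leg 2 (309°, 1593 m): east 1593 sin 309° = -1237.99, north 1593 cos 309° = 1002.51
Leg 3 (041°, 2004 m): east 2004 sin 41° = 1314.74, north 2004 cos 41° = 1512.44
Current position: (-974.80, 3962.28). Target: (-1141, -749). Remaining: Δeast = -166.20, Δnorth = -4711.28.
Bearing = atan2(-166.20, -4711.28) mod 360° = 182.02°; distance = √((-166.20)² + (-4711.28)²) = 4714.207 m.

182°, 4714 m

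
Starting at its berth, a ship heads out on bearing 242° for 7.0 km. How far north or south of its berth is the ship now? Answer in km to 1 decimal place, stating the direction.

3.3 km south

Leg 1 (242°, 7.0 km): east 7.0 sin 242° = -6.18, north 7.0 cos 242° = -3.29
Net north component: -3.29 km.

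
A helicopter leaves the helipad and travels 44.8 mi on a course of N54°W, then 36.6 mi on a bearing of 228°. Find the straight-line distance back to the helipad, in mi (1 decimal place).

63.5 mi

Leg 1 (N54°W, 44.8 mi): east 44.8 sin 306° = -36.24, north 44.8 cos 306° = 26.33
Leg 2 (228°, 36.6 mi): east 36.6 sin 228° = -27.20, north 36.6 cos 228° = -24.49
Net: -63.44 east, 1.84 north. Distance = √((-63.44)² + (1.84)²) = 63.470 mi.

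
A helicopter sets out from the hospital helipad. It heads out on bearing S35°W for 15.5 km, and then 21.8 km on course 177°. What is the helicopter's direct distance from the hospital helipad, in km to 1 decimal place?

35.3 km

Leg 1 (S35°W, 15.5 km): east 15.5 sin 215° = -8.89, north 15.5 cos 215° = -12.70
Leg 2 (177°, 21.8 km): east 21.8 sin 177° = 1.14, north 21.8 cos 177° = -21.77
Net: -7.75 east, -34.47 north. Distance = √((-7.75)² + (-34.47)²) = 35.327 km.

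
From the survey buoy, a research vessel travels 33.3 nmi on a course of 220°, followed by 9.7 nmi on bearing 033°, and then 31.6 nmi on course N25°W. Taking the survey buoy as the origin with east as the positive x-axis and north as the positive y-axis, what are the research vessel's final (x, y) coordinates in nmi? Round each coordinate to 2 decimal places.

Leg 1 (220°, 33.3 nmi): east 33.3 sin 220° = -21.40, north 33.3 cos 220° = -25.51
Leg 2 (033°, 9.7 nmi): east 9.7 sin 33° = 5.28, north 9.7 cos 33° = 8.14
Leg 3 (N25°W, 31.6 nmi): east 31.6 sin 335° = -13.35, north 31.6 cos 335° = 28.64
Summing: -29.48 nmi east, 11.27 nmi north → (-29.48, 11.27).

(-29.48, 11.27)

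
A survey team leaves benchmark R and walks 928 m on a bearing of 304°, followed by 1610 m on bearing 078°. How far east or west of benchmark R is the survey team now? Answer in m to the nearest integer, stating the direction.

805 m east

Leg 1 (304°, 928 m): east 928 sin 304° = -769.35, north 928 cos 304° = 518.93
Leg 2 (078°, 1610 m): east 1610 sin 78° = 1574.82, north 1610 cos 78° = 334.74
Net east component: 805.47 m.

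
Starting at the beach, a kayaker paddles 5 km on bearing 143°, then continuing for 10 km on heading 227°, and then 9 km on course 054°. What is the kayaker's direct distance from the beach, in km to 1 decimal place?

Leg 1 (143°, 5 km): east 5 sin 143° = 3.01, north 5 cos 143° = -3.99
Leg 2 (227°, 10 km): east 10 sin 227° = -7.31, north 10 cos 227° = -6.82
Leg 3 (054°, 9 km): east 9 sin 54° = 7.28, north 9 cos 54° = 5.29
Net: 2.98 east, -5.52 north. Distance = √((2.98)² + (-5.52)²) = 6.274 km.

6.3 km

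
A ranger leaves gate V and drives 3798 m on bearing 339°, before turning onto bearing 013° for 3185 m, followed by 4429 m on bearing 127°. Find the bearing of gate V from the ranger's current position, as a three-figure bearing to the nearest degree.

216°

Leg 1 (339°, 3798 m): east 3798 sin 339° = -1361.08, north 3798 cos 339° = 3545.74
Leg 2 (013°, 3185 m): east 3185 sin 13° = 716.47, north 3185 cos 13° = 3103.37
Leg 3 (127°, 4429 m): east 4429 sin 127° = 3537.16, north 4429 cos 127° = -2665.44
Net displacement: 2892.54 east, 3983.67 north. Direction back to start is (-2892.54, -3983.67): bearing = atan2(-2892.54, -3983.67) mod 360° = 215.98° ≈ 216°.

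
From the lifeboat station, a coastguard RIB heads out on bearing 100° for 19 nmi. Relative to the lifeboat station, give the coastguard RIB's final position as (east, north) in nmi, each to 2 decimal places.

(18.71, -3.30)

Leg 1 (100°, 19 nmi): east 19 sin 100° = 18.71, north 19 cos 100° = -3.30
Summing: 18.71 nmi east, -3.30 nmi north → (18.71, -3.30).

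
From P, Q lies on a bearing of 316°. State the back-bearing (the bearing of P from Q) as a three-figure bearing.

136°

Back-bearing = 316° − 180° = 136°.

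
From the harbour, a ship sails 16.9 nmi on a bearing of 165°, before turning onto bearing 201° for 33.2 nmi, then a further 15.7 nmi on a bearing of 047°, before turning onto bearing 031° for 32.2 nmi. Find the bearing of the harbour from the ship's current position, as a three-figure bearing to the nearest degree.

294°

Leg 1 (165°, 16.9 nmi): east 16.9 sin 165° = 4.37, north 16.9 cos 165° = -16.32
Leg 2 (201°, 33.2 nmi): east 33.2 sin 201° = -11.90, north 33.2 cos 201° = -30.99
Leg 3 (047°, 15.7 nmi): east 15.7 sin 47° = 11.48, north 15.7 cos 47° = 10.71
Leg 4 (031°, 32.2 nmi): east 32.2 sin 31° = 16.58, north 32.2 cos 31° = 27.60
Net displacement: 20.54 east, -9.01 north. Direction back to start is (-20.54, 9.01): bearing = atan2(-20.54, 9.01) mod 360° = 293.68° ≈ 294°.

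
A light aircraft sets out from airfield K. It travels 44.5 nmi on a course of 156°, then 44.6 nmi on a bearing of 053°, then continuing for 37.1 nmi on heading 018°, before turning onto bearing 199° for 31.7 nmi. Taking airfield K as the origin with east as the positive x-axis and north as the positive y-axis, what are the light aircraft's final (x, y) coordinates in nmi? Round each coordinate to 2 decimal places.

(54.86, -8.50)

Leg 1 (156°, 44.5 nmi): east 44.5 sin 156° = 18.10, north 44.5 cos 156° = -40.65
Leg 2 (053°, 44.6 nmi): east 44.6 sin 53° = 35.62, north 44.6 cos 53° = 26.84
Leg 3 (018°, 37.1 nmi): east 37.1 sin 18° = 11.46, north 37.1 cos 18° = 35.28
Leg 4 (199°, 31.7 nmi): east 31.7 sin 199° = -10.32, north 31.7 cos 199° = -29.97
Summing: 54.86 nmi east, -8.50 nmi north → (54.86, -8.50).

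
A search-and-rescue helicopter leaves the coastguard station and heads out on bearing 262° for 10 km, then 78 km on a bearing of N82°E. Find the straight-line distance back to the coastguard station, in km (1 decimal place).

Leg 1 (262°, 10 km): east 10 sin 262° = -9.90, north 10 cos 262° = -1.39
Leg 2 (N82°E, 78 km): east 78 sin 82° = 77.24, north 78 cos 82° = 10.86
Net: 67.34 east, 9.46 north. Distance = √((67.34)² + (9.46)²) = 68.000 km.

68.0 km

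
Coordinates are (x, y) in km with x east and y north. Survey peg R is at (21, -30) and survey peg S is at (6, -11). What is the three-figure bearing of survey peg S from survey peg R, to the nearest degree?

322°

Δeast = 6 − 21 = -15.00; Δnorth = -11 − -30 = 19.00.
Bearing = atan2(Δeast, Δnorth) mod 360° = 321.71° ≈ 322°.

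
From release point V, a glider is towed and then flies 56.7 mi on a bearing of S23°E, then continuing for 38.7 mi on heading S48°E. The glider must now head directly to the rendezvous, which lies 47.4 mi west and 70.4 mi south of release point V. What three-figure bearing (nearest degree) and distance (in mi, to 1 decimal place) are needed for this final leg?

274°, 98.6 mi

Leg 1 (S23°E, 56.7 mi): east 56.7 sin 157° = 22.15, north 56.7 cos 157° = -52.19
Leg 2 (S48°E, 38.7 mi): east 38.7 sin 132° = 28.76, north 38.7 cos 132° = -25.90
Current position: (50.91, -78.09). Target: (-47.4, -70.4). Remaining: Δeast = -98.31, Δnorth = 7.69.
Bearing = atan2(-98.31, 7.69) mod 360° = 274.47°; distance = √((-98.31)² + (7.69)²) = 98.614 mi.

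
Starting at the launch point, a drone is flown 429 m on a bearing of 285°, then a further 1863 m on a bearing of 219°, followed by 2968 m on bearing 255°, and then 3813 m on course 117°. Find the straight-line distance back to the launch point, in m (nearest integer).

3979 m

Leg 1 (285°, 429 m): east 429 sin 285° = -414.38, north 429 cos 285° = 111.03
Leg 2 (219°, 1863 m): east 1863 sin 219° = -1172.42, north 1863 cos 219° = -1447.82
Leg 3 (255°, 2968 m): east 2968 sin 255° = -2866.87, north 2968 cos 255° = -768.17
Leg 4 (117°, 3813 m): east 3813 sin 117° = 3397.41, north 3813 cos 117° = -1731.07
Net: -1056.27 east, -3836.03 north. Distance = √((-1056.27)² + (-3836.03)²) = 3978.797 m.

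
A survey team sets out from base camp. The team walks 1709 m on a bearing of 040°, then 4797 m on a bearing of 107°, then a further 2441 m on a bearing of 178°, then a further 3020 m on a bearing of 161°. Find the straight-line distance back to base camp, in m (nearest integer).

Leg 1 (040°, 1709 m): east 1709 sin 40° = 1098.52, north 1709 cos 40° = 1309.17
Leg 2 (107°, 4797 m): east 4797 sin 107° = 4587.39, north 4797 cos 107° = -1402.51
Leg 3 (178°, 2441 m): east 2441 sin 178° = 85.19, north 2441 cos 178° = -2439.51
Leg 4 (161°, 3020 m): east 3020 sin 161° = 983.22, north 3020 cos 161° = -2855.47
Net: 6754.32 east, -5388.32 north. Distance = √((6754.32)² + (-5388.32)²) = 8640.303 m.

8640 m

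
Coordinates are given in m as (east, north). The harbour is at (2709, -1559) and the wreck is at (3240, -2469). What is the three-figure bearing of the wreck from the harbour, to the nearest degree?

150°

Δeast = 3240 − 2709 = 531.00; Δnorth = -2469 − -1559 = -910.00.
Bearing = atan2(Δeast, Δnorth) mod 360° = 149.74° ≈ 150°.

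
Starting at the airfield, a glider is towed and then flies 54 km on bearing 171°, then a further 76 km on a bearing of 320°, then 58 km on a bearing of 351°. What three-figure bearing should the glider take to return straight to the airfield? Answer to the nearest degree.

Leg 1 (171°, 54 km): east 54 sin 171° = 8.45, north 54 cos 171° = -53.34
Leg 2 (320°, 76 km): east 76 sin 320° = -48.85, north 76 cos 320° = 58.22
Leg 3 (351°, 58 km): east 58 sin 351° = -9.07, north 58 cos 351° = 57.29
Net displacement: -49.48 east, 62.17 north. Direction back to start is (49.48, -62.17): bearing = atan2(49.48, -62.17) mod 360° = 141.49° ≈ 141°.

141°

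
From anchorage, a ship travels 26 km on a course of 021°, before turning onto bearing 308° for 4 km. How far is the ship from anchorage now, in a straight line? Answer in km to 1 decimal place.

27.4 km

Leg 1 (021°, 26 km): east 26 sin 21° = 9.32, north 26 cos 21° = 24.27
Leg 2 (308°, 4 km): east 4 sin 308° = -3.15, north 4 cos 308° = 2.46
Net: 6.17 east, 26.74 north. Distance = √((6.17)² + (26.74)²) = 27.437 km.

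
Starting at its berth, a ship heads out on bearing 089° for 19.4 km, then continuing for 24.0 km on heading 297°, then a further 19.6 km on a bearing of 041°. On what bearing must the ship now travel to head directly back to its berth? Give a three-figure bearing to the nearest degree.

203°

Leg 1 (089°, 19.4 km): east 19.4 sin 89° = 19.40, north 19.4 cos 89° = 0.34
Leg 2 (297°, 24.0 km): east 24.0 sin 297° = -21.38, north 24.0 cos 297° = 10.90
Leg 3 (041°, 19.6 km): east 19.6 sin 41° = 12.86, north 19.6 cos 41° = 14.79
Net displacement: 10.87 east, 26.03 north. Direction back to start is (-10.87, -26.03): bearing = atan2(-10.87, -26.03) mod 360° = 202.67° ≈ 203°.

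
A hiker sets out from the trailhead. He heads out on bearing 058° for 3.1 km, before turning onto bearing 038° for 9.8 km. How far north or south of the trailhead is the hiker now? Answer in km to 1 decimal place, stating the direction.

Leg 1 (058°, 3.1 km): east 3.1 sin 58° = 2.63, north 3.1 cos 58° = 1.64
Leg 2 (038°, 9.8 km): east 9.8 sin 38° = 6.03, north 9.8 cos 38° = 7.72
Net north component: 9.37 km.

9.4 km north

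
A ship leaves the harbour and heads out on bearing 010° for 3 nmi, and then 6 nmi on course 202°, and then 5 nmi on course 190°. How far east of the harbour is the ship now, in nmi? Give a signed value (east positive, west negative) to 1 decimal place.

-2.6 nmi

Leg 1 (010°, 3 nmi): east 3 sin 10° = 0.52, north 3 cos 10° = 2.95
Leg 2 (202°, 6 nmi): east 6 sin 202° = -2.25, north 6 cos 202° = -5.56
Leg 3 (190°, 5 nmi): east 5 sin 190° = -0.87, north 5 cos 190° = -4.92
Net east component: -2.59 nmi.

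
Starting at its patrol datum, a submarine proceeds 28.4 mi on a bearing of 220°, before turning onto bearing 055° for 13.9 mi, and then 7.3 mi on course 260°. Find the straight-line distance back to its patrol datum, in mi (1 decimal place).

Leg 1 (220°, 28.4 mi): east 28.4 sin 220° = -18.26, north 28.4 cos 220° = -21.76
Leg 2 (055°, 13.9 mi): east 13.9 sin 55° = 11.39, north 13.9 cos 55° = 7.97
Leg 3 (260°, 7.3 mi): east 7.3 sin 260° = -7.19, north 7.3 cos 260° = -1.27
Net: -14.06 east, -15.05 north. Distance = √((-14.06)² + (-15.05)²) = 20.595 mi.

20.6 mi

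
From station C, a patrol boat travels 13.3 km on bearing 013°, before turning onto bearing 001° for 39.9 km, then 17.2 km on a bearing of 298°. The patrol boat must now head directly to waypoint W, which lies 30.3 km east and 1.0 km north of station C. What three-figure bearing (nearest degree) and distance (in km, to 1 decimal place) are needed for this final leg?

145°, 73.1 km

Leg 1 (013°, 13.3 km): east 13.3 sin 13° = 2.99, north 13.3 cos 13° = 12.96
Leg 2 (001°, 39.9 km): east 39.9 sin 1° = 0.70, north 39.9 cos 1° = 39.89
Leg 3 (298°, 17.2 km): east 17.2 sin 298° = -15.19, north 17.2 cos 298° = 8.07
Current position: (-11.50, 60.93). Target: (30.3, 1.0). Remaining: Δeast = 41.80, Δnorth = -59.93.
Bearing = atan2(41.80, -59.93) mod 360° = 145.11°; distance = √((41.80)² + (-59.93)²) = 73.065 km.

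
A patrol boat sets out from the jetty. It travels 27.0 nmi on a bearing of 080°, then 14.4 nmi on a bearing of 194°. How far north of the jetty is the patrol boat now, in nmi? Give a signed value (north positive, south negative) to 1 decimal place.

Leg 1 (080°, 27.0 nmi): east 27.0 sin 80° = 26.59, north 27.0 cos 80° = 4.69
Leg 2 (194°, 14.4 nmi): east 14.4 sin 194° = -3.48, north 14.4 cos 194° = -13.97
Net north component: -9.28 nmi.

-9.3 nmi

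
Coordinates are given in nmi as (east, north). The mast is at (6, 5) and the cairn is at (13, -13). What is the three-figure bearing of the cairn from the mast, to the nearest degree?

Δeast = 13 − 6 = 7.00; Δnorth = -13 − 5 = -18.00.
Bearing = atan2(Δeast, Δnorth) mod 360° = 158.75° ≈ 159°.

159°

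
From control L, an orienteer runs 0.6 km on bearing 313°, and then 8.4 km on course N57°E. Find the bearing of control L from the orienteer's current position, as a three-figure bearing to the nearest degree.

Leg 1 (313°, 0.6 km): east 0.6 sin 313° = -0.44, north 0.6 cos 313° = 0.41
Leg 2 (N57°E, 8.4 km): east 8.4 sin 57° = 7.04, north 8.4 cos 57° = 4.57
Net displacement: 6.61 east, 4.98 north. Direction back to start is (-6.61, -4.98): bearing = atan2(-6.61, -4.98) mod 360° = 232.97° ≈ 233°.

233°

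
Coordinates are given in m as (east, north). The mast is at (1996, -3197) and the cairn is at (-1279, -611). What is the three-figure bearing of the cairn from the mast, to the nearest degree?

Δeast = -1279 − 1996 = -3275.00; Δnorth = -611 − -3197 = 2586.00.
Bearing = atan2(Δeast, Δnorth) mod 360° = 308.30° ≈ 308°.

308°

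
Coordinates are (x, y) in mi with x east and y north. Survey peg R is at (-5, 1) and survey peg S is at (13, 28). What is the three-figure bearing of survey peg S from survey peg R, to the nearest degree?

Δeast = 13 − -5 = 18.00; Δnorth = 28 − 1 = 27.00.
Bearing = atan2(Δeast, Δnorth) mod 360° = 33.69° ≈ 034°.

034°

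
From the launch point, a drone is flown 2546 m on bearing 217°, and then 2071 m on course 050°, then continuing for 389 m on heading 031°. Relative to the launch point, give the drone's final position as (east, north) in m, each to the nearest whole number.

Leg 1 (217°, 2546 m): east 2546 sin 217° = -1532.22, north 2546 cos 217° = -2033.33
Leg 2 (050°, 2071 m): east 2071 sin 50° = 1586.48, north 2071 cos 50° = 1331.21
Leg 3 (031°, 389 m): east 389 sin 31° = 200.35, north 389 cos 31° = 333.44
Summing: 254.61 m east, -368.67 m north → (255, -369).

(255, -369)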